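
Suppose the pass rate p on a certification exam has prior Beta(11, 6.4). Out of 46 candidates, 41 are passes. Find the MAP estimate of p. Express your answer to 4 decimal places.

Prior: Beta(11, 6.4).
Data: 41 successes in 46 trials. The binomial likelihood contributes p^41(1−p)^5, so the posterior is Beta(11+41, 6.4+5) = Beta(52, 11.4).
For Beta(a, b) with a, b > 1 the mode is (a−1)/(a+b−2) = 51/61.4 ≈ 0.8306.

p̂_MAP = 0.8306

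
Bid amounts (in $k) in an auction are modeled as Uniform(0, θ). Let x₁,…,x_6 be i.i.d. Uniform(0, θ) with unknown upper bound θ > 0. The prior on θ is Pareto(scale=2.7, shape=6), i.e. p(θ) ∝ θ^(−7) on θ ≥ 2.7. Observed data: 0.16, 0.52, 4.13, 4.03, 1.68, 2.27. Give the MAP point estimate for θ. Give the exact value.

The Uniform(0, θ) likelihood is θ^(−n) for θ ≥ max(xᵢ), zero otherwise. Here max(xᵢ) = 4.13.
Posterior ∝ θ^(−7) · θ^(−6) = θ^(−13) on θ ≥ max(2.7, 4.13) = 4.13.
This density is strictly decreasing in θ, so the posterior mode lies at the lower boundary of the support.

θ̂_MAP = 4.13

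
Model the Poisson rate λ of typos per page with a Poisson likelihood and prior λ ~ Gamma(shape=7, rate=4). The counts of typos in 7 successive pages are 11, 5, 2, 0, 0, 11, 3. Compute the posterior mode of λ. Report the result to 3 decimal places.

Σxᵢ = 11+5+2+0+0+11+3 = 32, with n = 7.
Posterior ∝ λ^6e^(−4λ) · λ^32e^(−7λ) = λ^38e^(−11λ), i.e. Gamma(shape=39, rate=11).
The mode of a Gamma(a, b) with a ≥ 1 (shape–rate) is (a−1)/b = 38/11 ≈ 3.455.

λ̂_MAP = 3.455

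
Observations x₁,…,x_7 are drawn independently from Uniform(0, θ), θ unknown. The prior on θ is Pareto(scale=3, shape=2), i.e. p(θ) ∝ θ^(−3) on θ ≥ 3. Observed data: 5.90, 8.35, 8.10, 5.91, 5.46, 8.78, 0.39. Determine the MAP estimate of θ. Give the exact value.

θ̂_MAP = 8.78

The Uniform(0, θ) likelihood is θ^(−n) for θ ≥ max(xᵢ), zero otherwise. Here max(xᵢ) = 8.78.
Posterior ∝ θ^(−3) · θ^(−7) = θ^(−10) on θ ≥ max(3, 8.78) = 8.78.
This density is strictly decreasing in θ, so the posterior mode lies at the lower boundary of the support.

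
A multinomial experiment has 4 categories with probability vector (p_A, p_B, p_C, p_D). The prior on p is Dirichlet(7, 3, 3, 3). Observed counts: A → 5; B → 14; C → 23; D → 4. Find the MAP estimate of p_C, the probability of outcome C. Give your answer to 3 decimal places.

The posterior is Dirichlet(αᵢ + nᵢ) = Dirichlet(12, 17, 26, 7).
For a Dirichlet(a₁,…,a_K) with all aᵢ > 1, the mode has j-th component (aⱼ − 1)/(Σaᵢ − K).
Here Σaᵢ = 62 and K = 4, so p_C = (26 − 1)/(62 − 4) = 25/58 ≈ 0.431.

MAP estimate of p_C = 0.431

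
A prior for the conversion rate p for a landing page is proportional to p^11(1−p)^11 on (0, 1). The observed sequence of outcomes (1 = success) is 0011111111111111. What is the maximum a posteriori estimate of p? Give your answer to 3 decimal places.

p̂_MAP = 0.658

The prior density ∝ p^11(1−p)^11 is the kernel of Beta(12, 12).
Data: 14 successes in 16 trials (from the sequence). The binomial likelihood contributes p^14(1−p)^2, so the posterior is Beta(12+14, 12+2) = Beta(26, 14).
For Beta(a, b) with a, b > 1 the mode is (a−1)/(a+b−2) = 25/38 ≈ 0.658.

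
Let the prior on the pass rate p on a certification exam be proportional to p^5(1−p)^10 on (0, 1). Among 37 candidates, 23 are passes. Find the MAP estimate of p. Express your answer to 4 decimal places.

The prior density ∝ p^5(1−p)^10 is the kernel of Beta(6, 11).
Data: 23 successes in 37 trials. The binomial likelihood contributes p^23(1−p)^14, so the posterior is Beta(6+23, 11+14) = Beta(29, 25).
For Beta(a, b) with a, b > 1 the mode is (a−1)/(a+b−2) = 28/52 ≈ 0.5385.

p̂_MAP = 0.5385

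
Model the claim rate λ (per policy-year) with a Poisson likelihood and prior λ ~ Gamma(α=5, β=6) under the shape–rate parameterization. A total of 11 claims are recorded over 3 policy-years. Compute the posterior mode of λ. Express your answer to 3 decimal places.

Σxᵢ = 11, n = 3.
Posterior ∝ λ^4e^(−6λ) · λ^11e^(−3λ) = λ^15e^(−9λ), i.e. Gamma(shape=16, rate=9).
The mode of a Gamma(a, b) with a ≥ 1 (shape–rate) is (a−1)/b = 15/9 ≈ 1.667.

λ̂_MAP = 1.667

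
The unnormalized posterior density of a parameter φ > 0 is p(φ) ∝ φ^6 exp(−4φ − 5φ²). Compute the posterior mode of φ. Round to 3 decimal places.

φ̂_MAP = 0.600

ℓ'(φ) = 6/φ − 4 − 10φ. Setting this to zero and multiplying by φ: 10φ² + 4φ − 6 = 0.
φ = (−4 + √(4² + 4·10·6)) / (2·10) = (−4 + √256) / 20 = (−4 + 16)/20 = 3/5.
ℓ''(φ) = −6/φ² − 10 < 0, confirming a maximum.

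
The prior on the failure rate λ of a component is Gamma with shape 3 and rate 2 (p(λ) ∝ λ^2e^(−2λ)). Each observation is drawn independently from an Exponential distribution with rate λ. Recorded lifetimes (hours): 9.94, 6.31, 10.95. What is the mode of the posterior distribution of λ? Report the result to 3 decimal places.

λ̂_MAP = 0.171

The Exponential(rate=λ) likelihood is ∝ λ^n e^(−λΣtᵢ). Here n = 3 and Σtᵢ = 9.94 + 6.31 + 10.95 = 27.20.
Posterior ∝ λ^2e^(−2λ) · λ^3e^(−27.20λ) = λ^5e^(−29.20λ), i.e. Gamma(6, 29.20).
Mode = (a−1)/b = 5/29.20 ≈ 0.171.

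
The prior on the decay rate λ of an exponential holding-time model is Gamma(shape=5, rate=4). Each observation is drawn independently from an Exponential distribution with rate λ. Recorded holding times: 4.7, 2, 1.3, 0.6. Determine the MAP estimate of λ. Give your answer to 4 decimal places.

λ̂_MAP = 0.6349

The Exponential(rate=λ) likelihood is ∝ λ^n e^(−λΣtᵢ). Here n = 4 and Σtᵢ = 4.7 + 2 + 1.3 + 0.6 = 8.6.
Posterior ∝ λ^4e^(−4λ) · λ^4e^(−8.6λ) = λ^8e^(−12.6λ), i.e. Gamma(9, 12.6).
Mode = (a−1)/b = 8/12.6 ≈ 0.6349.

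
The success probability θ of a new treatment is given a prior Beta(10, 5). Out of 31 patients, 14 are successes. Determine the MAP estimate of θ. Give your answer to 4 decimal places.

θ̂_MAP = 0.5227

Prior: Beta(10, 5).
Data: 14 successes in 31 trials. The binomial likelihood contributes θ^14(1−θ)^17, so the posterior is Beta(10+14, 5+17) = Beta(24, 22).
For Beta(a, b) with a, b > 1 the mode is (a−1)/(a+b−2) = 23/44 ≈ 0.5227.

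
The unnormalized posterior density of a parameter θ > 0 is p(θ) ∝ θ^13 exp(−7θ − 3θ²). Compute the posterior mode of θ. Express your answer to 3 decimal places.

ℓ'(θ) = 13/θ − 7 − 6θ. Setting this to zero and multiplying by θ: 6θ² + 7θ − 13 = 0.
θ = (−7 + √(7² + 4·6·13)) / (2·6) = (−7 + √361) / 12 = (−7 + 19)/12 = 1.
ℓ''(θ) = −13/θ² − 6 < 0, confirming a maximum.

θ̂_MAP = 1.000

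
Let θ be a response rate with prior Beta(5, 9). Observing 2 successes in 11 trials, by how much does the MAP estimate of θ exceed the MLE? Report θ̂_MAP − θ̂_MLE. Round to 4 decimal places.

Posterior is Beta(7, 18); MAP = (7−1)/(25−2) = 6/23 ≈ 0.26087.
MLE ignores the prior: θ̂_MLE = k/n = 2/11 ≈ 0.18182.
Difference = 6/23 − 2/11 = 20/253 ≈ 0.0791.

MAP − MLE = 0.0791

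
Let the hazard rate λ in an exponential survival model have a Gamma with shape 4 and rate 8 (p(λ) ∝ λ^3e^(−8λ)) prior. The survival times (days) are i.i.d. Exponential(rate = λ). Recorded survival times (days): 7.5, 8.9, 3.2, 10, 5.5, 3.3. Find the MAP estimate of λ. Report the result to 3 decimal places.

λ̂_MAP = 0.194

The Exponential(rate=λ) likelihood is ∝ λ^n e^(−λΣtᵢ). Here n = 6 and Σtᵢ = 7.5 + 8.9 + 3.2 + 10 + 5.5 + 3.3 = 38.4.
Posterior ∝ λ^3e^(−8λ) · λ^6e^(−38.4λ) = λ^9e^(−46.4λ), i.e. Gamma(10, 46.4).
Mode = (a−1)/b = 9/46.4 ≈ 0.194.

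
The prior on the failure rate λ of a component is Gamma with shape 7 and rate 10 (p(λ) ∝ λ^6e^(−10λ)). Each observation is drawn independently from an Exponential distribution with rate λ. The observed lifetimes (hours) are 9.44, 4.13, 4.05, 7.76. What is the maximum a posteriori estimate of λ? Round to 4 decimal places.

The Exponential(rate=λ) likelihood is ∝ λ^n e^(−λΣtᵢ). Here n = 4 and Σtᵢ = 9.44 + 4.13 + 4.05 + 7.76 = 25.38.
Posterior ∝ λ^6e^(−10λ) · λ^4e^(−25.38λ) = λ^10e^(−35.38λ), i.e. Gamma(11, 35.38).
Mode = (a−1)/b = 10/35.38 ≈ 0.2826.

λ̂_MAP = 0.2826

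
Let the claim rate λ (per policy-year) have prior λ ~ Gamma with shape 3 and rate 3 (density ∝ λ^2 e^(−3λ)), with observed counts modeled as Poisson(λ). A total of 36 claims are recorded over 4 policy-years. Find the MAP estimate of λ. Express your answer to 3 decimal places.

λ̂_MAP = 5.429

Σxᵢ = 36, n = 4.
Posterior ∝ λ^2e^(−3λ) · λ^36e^(−4λ) = λ^38e^(−7λ), i.e. Gamma(shape=39, rate=7).
The mode of a Gamma(a, b) with a ≥ 1 (shape–rate) is (a−1)/b = 38/7 ≈ 5.429.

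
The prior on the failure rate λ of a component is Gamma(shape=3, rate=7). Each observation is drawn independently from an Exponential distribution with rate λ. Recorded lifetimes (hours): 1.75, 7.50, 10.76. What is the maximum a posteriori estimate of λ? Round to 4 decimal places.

The Exponential(rate=λ) likelihood is ∝ λ^n e^(−λΣtᵢ). Here n = 3 and Σtᵢ = 1.75 + 7.50 + 10.76 = 20.01.
Posterior ∝ λ^2e^(−7λ) · λ^3e^(−20.01λ) = λ^5e^(−27.01λ), i.e. Gamma(6, 27.01).
Mode = (a−1)/b = 5/27.01 ≈ 0.1851.

λ̂_MAP = 0.1851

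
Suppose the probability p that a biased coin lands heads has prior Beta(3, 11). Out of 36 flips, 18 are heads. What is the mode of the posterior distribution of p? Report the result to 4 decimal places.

p̂_MAP = 0.4167

Prior: Beta(3, 11).
Data: 18 successes in 36 trials. The binomial likelihood contributes p^18(1−p)^18, so the posterior is Beta(3+18, 11+18) = Beta(21, 29).
For Beta(a, b) with a, b > 1 the mode is (a−1)/(a+b−2) = 20/48 ≈ 0.4167.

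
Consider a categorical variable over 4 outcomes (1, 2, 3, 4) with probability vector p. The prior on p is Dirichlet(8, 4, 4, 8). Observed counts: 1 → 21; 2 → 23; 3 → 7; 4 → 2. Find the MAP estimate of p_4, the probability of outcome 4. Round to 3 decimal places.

MAP estimate: 0.123

The posterior is Dirichlet(αᵢ + nᵢ) = Dirichlet(29, 27, 11, 10).
For a Dirichlet(a₁,…,a_K) with all aᵢ > 1, the mode has j-th component (aⱼ − 1)/(Σaᵢ − K).
Here Σaᵢ = 77 and K = 4, so p_4 = (10 − 1)/(77 − 4) = 9/73 ≈ 0.123.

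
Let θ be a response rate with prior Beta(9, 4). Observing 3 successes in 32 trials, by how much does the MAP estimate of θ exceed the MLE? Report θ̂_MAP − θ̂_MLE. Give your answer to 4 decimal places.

MAP − MLE = 0.1621

Posterior is Beta(12, 33); MAP = (12−1)/(45−2) = 11/43 ≈ 0.25581.
MLE ignores the prior: θ̂_MLE = k/n = 3/32 ≈ 0.09375.
Difference = 11/43 − 3/32 = 223/1376 ≈ 0.1621.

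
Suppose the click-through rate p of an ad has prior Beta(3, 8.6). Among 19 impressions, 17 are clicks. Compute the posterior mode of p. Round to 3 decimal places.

p̂_MAP = 0.664

Prior: Beta(3, 8.6).
Data: 17 successes in 19 trials. The binomial likelihood contributes p^17(1−p)^2, so the posterior is Beta(3+17, 8.6+2) = Beta(20, 10.6).
For Beta(a, b) with a, b > 1 the mode is (a−1)/(a+b−2) = 19/28.6 ≈ 0.664.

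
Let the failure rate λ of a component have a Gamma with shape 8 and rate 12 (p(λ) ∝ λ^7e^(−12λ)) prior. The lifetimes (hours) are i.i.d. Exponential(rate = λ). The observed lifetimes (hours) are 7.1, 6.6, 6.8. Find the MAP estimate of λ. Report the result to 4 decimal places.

The Exponential(rate=λ) likelihood is ∝ λ^n e^(−λΣtᵢ). Here n = 3 and Σtᵢ = 7.1 + 6.6 + 6.8 = 20.5.
Posterior ∝ λ^7e^(−12λ) · λ^3e^(−20.5λ) = λ^10e^(−32.5λ), i.e. Gamma(11, 32.5).
Mode = (a−1)/b = 10/32.5 ≈ 0.3077.

λ̂_MAP = 0.3077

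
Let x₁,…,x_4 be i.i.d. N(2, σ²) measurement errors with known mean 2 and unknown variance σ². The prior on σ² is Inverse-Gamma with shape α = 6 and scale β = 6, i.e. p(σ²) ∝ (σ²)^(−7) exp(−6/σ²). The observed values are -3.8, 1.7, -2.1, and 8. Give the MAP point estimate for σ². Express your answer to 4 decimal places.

Sum of squared deviations about the known mean: SS = (-3.8−2)² + (1.7−2)² + (-2.1−2)² + (8−2)² = 86.54.
The Normal likelihood contributes (σ²)^(−n/2) exp(−SS/(2σ²)), so the posterior is Inverse-Gamma(α + n/2, β + SS/2) = Inverse-Gamma(8, 49.27).
The mode of Inverse-Gamma(a, b) is b/(a+1) = 49.27/9 ≈ 5.4744.

σ̂²_MAP = 5.4744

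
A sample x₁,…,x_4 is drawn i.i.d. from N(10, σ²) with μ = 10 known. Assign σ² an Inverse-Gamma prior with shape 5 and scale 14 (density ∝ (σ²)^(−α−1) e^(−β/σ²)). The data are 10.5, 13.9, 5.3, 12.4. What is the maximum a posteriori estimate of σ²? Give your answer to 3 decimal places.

σ̂²_MAP = 4.457

Sum of squared deviations about the known mean: SS = (10.5−10)² + (13.9−10)² + (5.3−10)² + (12.4−10)² = 43.31.
The Normal likelihood contributes (σ²)^(−n/2) exp(−SS/(2σ²)), so the posterior is Inverse-Gamma(α + n/2, β + SS/2) = Inverse-Gamma(7, 35.655).
The mode of Inverse-Gamma(a, b) is b/(a+1) = 35.655/8 ≈ 4.457.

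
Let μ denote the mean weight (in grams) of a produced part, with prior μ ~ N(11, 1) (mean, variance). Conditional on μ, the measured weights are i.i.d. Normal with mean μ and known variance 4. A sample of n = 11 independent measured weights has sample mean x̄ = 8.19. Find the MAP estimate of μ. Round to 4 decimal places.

n = 11, x̄ = 8.19.
For a Normal prior and Normal likelihood with known variance, the posterior is Normal; its mode equals its mean, the precision-weighted average.
Prior precision 1/σ₀² = 1/1 = 1; data precision n/σ² = 11/4 = 2.75.
μ̂ = (1·11 + 2.75·8.19) / (1 + 2.75) = 33.5225/3.75 = 13409/1500 ≈ 8.9393.

μ̂_MAP = 8.9393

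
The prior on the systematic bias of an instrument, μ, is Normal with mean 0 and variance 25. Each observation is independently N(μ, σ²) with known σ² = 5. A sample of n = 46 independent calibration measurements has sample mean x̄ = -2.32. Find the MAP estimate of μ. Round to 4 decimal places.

n = 46, x̄ = -2.32.
For a Normal prior and Normal likelihood with known variance, the posterior is Normal; its mode equals its mean, the precision-weighted average.
Prior precision 1/σ₀² = 1/25 = 0.04; data precision n/σ² = 46/5 = 9.2.
μ̂ = (0.04·0 + 9.2·(-2.32)) / (0.04 + 9.2) = (-21.344)/9.24 = -2668/1155 ≈ -2.3100.

μ̂_MAP = -2.3100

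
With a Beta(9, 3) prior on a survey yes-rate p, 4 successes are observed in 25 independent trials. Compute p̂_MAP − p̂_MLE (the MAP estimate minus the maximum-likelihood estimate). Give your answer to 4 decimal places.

MAP − MLE = 0.1829

Posterior is Beta(13, 24); MAP = (13−1)/(37−2) = 12/35 ≈ 0.34286.
MLE ignores the prior: p̂_MLE = k/n = 4/25 ≈ 0.16000.
Difference = 12/35 − 4/25 = 32/175 ≈ 0.1829.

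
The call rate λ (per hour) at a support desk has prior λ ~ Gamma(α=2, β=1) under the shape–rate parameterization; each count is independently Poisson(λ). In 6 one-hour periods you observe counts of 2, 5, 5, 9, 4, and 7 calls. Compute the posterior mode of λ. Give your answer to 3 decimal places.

Σxᵢ = 2+5+5+9+4+7 = 32, with n = 6.
Posterior ∝ λe^(−1λ) · λ^32e^(−6λ) = λ^33e^(−7λ), i.e. Gamma(shape=34, rate=7).
The mode of a Gamma(a, b) with a ≥ 1 (shape–rate) is (a−1)/b = 33/7 ≈ 4.714.

λ̂_MAP = 4.714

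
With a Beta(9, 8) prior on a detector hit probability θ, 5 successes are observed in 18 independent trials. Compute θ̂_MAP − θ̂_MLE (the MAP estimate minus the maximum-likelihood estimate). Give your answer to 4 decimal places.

MAP − MLE = 0.1162

Posterior is Beta(14, 21); MAP = (14−1)/(35−2) = 13/33 ≈ 0.39394.
MLE ignores the prior: θ̂_MLE = k/n = 5/18 ≈ 0.27778.
Difference = 13/33 − 5/18 = 23/198 ≈ 0.1162.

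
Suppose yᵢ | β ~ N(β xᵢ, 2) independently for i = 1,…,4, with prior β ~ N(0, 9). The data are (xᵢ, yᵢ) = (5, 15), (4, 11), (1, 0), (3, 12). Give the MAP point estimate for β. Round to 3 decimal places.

β̂_MAP = 3.026

log p(β | y) = −Σ(yᵢ − βxᵢ)²/(2·2) − β²/(2·9) + const.
Setting the derivative to zero: Σxᵢ(yᵢ − βxᵢ)/2 − β/9 = 0, so β = Σxᵢyᵢ / (Σxᵢ² + σ²/τ²).
Σxᵢyᵢ = 5·15 + 4·11 + 1·0 + 3·12 = 155; Σxᵢ² = 51; σ²/τ² = 2/9.
β̂_MAP = 155 / (51 + 2/9) = 155/(461/9) = 1395/461 ≈ 3.026.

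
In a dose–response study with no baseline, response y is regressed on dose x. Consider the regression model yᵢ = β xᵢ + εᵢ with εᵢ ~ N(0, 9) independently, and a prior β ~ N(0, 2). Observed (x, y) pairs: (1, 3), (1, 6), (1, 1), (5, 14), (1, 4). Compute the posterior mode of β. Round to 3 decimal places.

β̂_MAP = 2.507

log p(β | y) = −Σ(yᵢ − βxᵢ)²/(2·9) − β²/(2·2) + const.
Setting the derivative to zero: Σxᵢ(yᵢ − βxᵢ)/9 − β/2 = 0, so β = Σxᵢyᵢ / (Σxᵢ² + σ²/τ²).
Σxᵢyᵢ = 1·3 + 1·6 + 1·1 + 5·14 + 1·4 = 84; Σxᵢ² = 29; σ²/τ² = 4.5.
β̂_MAP = 84 / (29 + 4.5) = 84/33.5 ≈ 2.507.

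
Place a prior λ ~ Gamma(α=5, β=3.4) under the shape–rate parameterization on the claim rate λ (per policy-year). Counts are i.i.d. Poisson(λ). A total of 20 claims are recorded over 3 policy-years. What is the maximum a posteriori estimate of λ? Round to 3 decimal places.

Σxᵢ = 20, n = 3.
Posterior ∝ λ^4e^(−3.4λ) · λ^20e^(−3λ) = λ^24e^(−6.4λ), i.e. Gamma(shape=25, rate=6.4).
The mode of a Gamma(a, b) with a ≥ 1 (shape–rate) is (a−1)/b = 24/6.4 ≈ 3.750.

λ̂_MAP = 3.750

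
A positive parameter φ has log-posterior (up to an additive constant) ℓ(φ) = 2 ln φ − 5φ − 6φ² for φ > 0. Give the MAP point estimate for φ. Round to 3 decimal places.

ℓ'(φ) = 2/φ − 5 − 12φ. Setting this to zero and multiplying by φ: 12φ² + 5φ − 2 = 0.
φ = (−5 + √(5² + 4·12·2)) / (2·12) = (−5 + √121) / 24 = (−5 + 11)/24 = 1/4.
ℓ''(φ) = −2/φ² − 12 < 0, confirming a maximum.

φ̂_MAP = 0.250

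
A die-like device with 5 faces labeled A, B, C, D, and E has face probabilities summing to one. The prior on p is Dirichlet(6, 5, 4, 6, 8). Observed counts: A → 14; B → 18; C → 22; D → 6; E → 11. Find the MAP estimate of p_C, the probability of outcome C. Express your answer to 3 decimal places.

The posterior is Dirichlet(αᵢ + nᵢ) = Dirichlet(20, 23, 26, 12, 19).
For a Dirichlet(a₁,…,a_K) with all aᵢ > 1, the mode has j-th component (aⱼ − 1)/(Σaᵢ − K).
Here Σaᵢ = 100 and K = 5, so p_C = (26 − 1)/(100 − 5) = 25/95 ≈ 0.263.

MAP estimate of p_C = 0.263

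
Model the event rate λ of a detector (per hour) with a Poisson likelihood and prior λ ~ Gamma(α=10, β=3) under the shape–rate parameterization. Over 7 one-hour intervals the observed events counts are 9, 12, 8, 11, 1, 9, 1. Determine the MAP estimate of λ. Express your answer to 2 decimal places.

Σxᵢ = 9+12+8+11+1+9+1 = 51, with n = 7.
Posterior ∝ λ^9e^(−3λ) · λ^51e^(−7λ) = λ^60e^(−10λ), i.e. Gamma(shape=61, rate=10).
The mode of a Gamma(a, b) with a ≥ 1 (shape–rate) is (a−1)/b = 60/10 ≈ 6.00.

λ̂_MAP = 6.00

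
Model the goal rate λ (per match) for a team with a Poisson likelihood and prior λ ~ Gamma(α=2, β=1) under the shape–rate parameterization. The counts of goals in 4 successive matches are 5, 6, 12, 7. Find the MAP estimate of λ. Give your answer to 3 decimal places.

λ̂_MAP = 6.200

Σxᵢ = 5+6+12+7 = 30, with n = 4.
Posterior ∝ λe^(−1λ) · λ^30e^(−4λ) = λ^31e^(−5λ), i.e. Gamma(shape=32, rate=5).
The mode of a Gamma(a, b) with a ≥ 1 (shape–rate) is (a−1)/b = 31/5 ≈ 6.200.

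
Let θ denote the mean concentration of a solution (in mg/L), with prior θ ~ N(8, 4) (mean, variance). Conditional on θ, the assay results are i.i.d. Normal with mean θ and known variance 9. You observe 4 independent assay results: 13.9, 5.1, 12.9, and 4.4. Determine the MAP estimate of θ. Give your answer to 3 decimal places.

n = 4; x̄ = (13.9 + 5.1 + 12.9 + 4.4)/4 = 36.3/4 = 9.075.
For a Normal prior and Normal likelihood with known variance, the posterior is Normal; its mode equals its mean, the precision-weighted average.
Prior precision 1/σ₀² = 1/4 = 0.25; data precision n/σ² = 4/9.
θ̂ = (0.25·8 + (4/9)·9.075) / (0.25 + 4/9) = (181/30)/(25/36) = 8.688.

θ̂_MAP = 8.688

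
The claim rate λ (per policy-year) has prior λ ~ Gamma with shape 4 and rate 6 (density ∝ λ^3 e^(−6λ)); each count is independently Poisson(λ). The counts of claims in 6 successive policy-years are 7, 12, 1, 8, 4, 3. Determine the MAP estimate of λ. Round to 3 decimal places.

λ̂_MAP = 3.167

Σxᵢ = 7+12+1+8+4+3 = 35, with n = 6.
Posterior ∝ λ^3e^(−6λ) · λ^35e^(−6λ) = λ^38e^(−12λ), i.e. Gamma(shape=39, rate=12).
The mode of a Gamma(a, b) with a ≥ 1 (shape–rate) is (a−1)/b = 38/12 ≈ 3.167.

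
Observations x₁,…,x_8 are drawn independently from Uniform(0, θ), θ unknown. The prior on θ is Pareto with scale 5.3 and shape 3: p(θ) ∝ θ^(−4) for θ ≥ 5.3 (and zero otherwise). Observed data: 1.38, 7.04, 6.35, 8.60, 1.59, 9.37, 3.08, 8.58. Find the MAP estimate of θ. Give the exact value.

The Uniform(0, θ) likelihood is θ^(−n) for θ ≥ max(xᵢ), zero otherwise. Here max(xᵢ) = 9.37.
Posterior ∝ θ^(−4) · θ^(−8) = θ^(−12) on θ ≥ max(5.3, 9.37) = 9.37.
This density is strictly decreasing in θ, so the posterior mode lies at the lower boundary of the support.

θ̂_MAP = 9.37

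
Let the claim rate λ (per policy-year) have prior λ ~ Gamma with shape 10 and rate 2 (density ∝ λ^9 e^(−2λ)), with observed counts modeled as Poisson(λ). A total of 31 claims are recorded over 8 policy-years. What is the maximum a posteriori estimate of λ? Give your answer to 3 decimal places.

λ̂_MAP = 4.000

Σxᵢ = 31, n = 8.
Posterior ∝ λ^9e^(−2λ) · λ^31e^(−8λ) = λ^40e^(−10λ), i.e. Gamma(shape=41, rate=10).
The mode of a Gamma(a, b) with a ≥ 1 (shape–rate) is (a−1)/b = 40/10 ≈ 4.000.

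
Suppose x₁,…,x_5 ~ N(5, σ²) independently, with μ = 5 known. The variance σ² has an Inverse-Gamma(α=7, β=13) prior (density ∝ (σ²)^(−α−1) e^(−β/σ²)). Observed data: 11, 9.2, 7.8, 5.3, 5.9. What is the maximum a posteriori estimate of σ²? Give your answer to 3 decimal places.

σ̂²_MAP = 4.209

Sum of squared deviations about the known mean: SS = (11−5)² + (9.2−5)² + (7.8−5)² + (5.3−5)² + (5.9−5)² = 62.38.
The Normal likelihood contributes (σ²)^(−n/2) exp(−SS/(2σ²)), so the posterior is Inverse-Gamma(α + n/2, β + SS/2) = Inverse-Gamma(9.5, 44.19).
The mode of Inverse-Gamma(a, b) is b/(a+1) = 44.19/10.5 ≈ 4.209.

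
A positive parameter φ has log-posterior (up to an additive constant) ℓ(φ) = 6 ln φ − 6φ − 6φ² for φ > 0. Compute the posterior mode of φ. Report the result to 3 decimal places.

ℓ'(φ) = 6/φ − 6 − 12φ. Setting this to zero and multiplying by φ: 12φ² + 6φ − 6 = 0.
φ = (−6 + √(6² + 4·12·6)) / (2·12) = (−6 + √324) / 24 = (−6 + 18)/24 = 1/2.
ℓ''(φ) = −6/φ² − 12 < 0, confirming a maximum.

φ̂_MAP = 0.500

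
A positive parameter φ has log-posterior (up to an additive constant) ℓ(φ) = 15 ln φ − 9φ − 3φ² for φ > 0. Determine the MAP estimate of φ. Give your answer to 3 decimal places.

ℓ'(φ) = 15/φ − 9 − 6φ. Setting this to zero and multiplying by φ: 6φ² + 9φ − 15 = 0.
φ = (−9 + √(9² + 4·6·15)) / (2·6) = (−9 + √441) / 12 = (−9 + 21)/12 = 1.
ℓ''(φ) = −15/φ² − 6 < 0, confirming a maximum.

φ̂_MAP = 1.000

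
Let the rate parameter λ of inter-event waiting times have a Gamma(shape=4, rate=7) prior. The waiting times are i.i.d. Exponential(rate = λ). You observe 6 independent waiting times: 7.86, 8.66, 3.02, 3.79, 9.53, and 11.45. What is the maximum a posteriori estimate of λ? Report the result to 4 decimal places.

The Exponential(rate=λ) likelihood is ∝ λ^n e^(−λΣtᵢ). Here n = 6 and Σtᵢ = 7.86 + 8.66 + 3.02 + 3.79 + 9.53 + 11.45 = 44.31.
Posterior ∝ λ^3e^(−7λ) · λ^6e^(−44.31λ) = λ^9e^(−51.31λ), i.e. Gamma(10, 51.31).
Mode = (a−1)/b = 9/51.31 ≈ 0.1754.

λ̂_MAP = 0.1754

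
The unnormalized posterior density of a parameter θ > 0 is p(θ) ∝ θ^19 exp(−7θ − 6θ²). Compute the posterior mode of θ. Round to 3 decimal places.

ℓ'(θ) = 19/θ − 7 − 12θ. Setting this to zero and multiplying by θ: 12θ² + 7θ − 19 = 0.
θ = (−7 + √(7² + 4·12·19)) / (2·12) = (−7 + √961) / 24 = (−7 + 31)/24 = 1.
ℓ''(θ) = −19/θ² − 12 < 0, confirming a maximum.

θ̂_MAP = 1.000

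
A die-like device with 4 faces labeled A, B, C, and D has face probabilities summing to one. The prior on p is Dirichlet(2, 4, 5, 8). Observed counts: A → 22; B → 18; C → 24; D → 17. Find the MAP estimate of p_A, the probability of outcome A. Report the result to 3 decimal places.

MAP estimate of p_A = 0.240

The posterior is Dirichlet(αᵢ + nᵢ) = Dirichlet(24, 22, 29, 25).
For a Dirichlet(a₁,…,a_K) with all aᵢ > 1, the mode has j-th component (aⱼ − 1)/(Σaᵢ − K).
Here Σaᵢ = 100 and K = 4, so p_A = (24 − 1)/(100 − 4) = 23/96 ≈ 0.240.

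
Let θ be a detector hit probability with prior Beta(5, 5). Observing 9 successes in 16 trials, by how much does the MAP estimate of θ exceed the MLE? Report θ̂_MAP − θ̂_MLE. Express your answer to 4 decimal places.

Posterior is Beta(14, 12); MAP = (14−1)/(26−2) = 13/24 ≈ 0.54167.
MLE ignores the prior: θ̂_MLE = k/n = 9/16 ≈ 0.56250.
Difference = 13/24 − 9/16 = -1/48 ≈ -0.0208.

MAP − MLE = -0.0208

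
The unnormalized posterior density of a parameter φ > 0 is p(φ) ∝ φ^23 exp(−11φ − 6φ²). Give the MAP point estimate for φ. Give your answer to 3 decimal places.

φ̂_MAP = 1.000

ℓ'(φ) = 23/φ − 11 − 12φ. Setting this to zero and multiplying by φ: 12φ² + 11φ − 23 = 0.
φ = (−11 + √(11² + 4·12·23)) / (2·12) = (−11 + √1225) / 24 = (−11 + 35)/24 = 1.
ℓ''(φ) = −23/φ² − 12 < 0, confirming a maximum.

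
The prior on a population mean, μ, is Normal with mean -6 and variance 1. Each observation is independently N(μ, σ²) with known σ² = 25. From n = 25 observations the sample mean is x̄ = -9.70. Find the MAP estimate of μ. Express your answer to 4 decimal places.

n = 25, x̄ = -9.70.
For a Normal prior and Normal likelihood with known variance, the posterior is Normal; its mode equals its mean, the precision-weighted average.
Prior precision 1/σ₀² = 1/1 = 1; data precision n/σ² = 25/25 = 1.
μ̂ = (1·(-6) + 1·(-9.7)) / (1 + 1) = (-15.7)/2 = -7.8500.

μ̂_MAP = -7.8500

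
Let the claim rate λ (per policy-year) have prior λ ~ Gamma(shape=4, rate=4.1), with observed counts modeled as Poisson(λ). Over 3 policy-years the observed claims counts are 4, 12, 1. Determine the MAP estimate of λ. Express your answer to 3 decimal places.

Σxᵢ = 4+12+1 = 17, with n = 3.
Posterior ∝ λ^3e^(−4.1λ) · λ^17e^(−3λ) = λ^20e^(−7.1λ), i.e. Gamma(shape=21, rate=7.1).
The mode of a Gamma(a, b) with a ≥ 1 (shape–rate) is (a−1)/b = 20/7.1 ≈ 2.817.

λ̂_MAP = 2.817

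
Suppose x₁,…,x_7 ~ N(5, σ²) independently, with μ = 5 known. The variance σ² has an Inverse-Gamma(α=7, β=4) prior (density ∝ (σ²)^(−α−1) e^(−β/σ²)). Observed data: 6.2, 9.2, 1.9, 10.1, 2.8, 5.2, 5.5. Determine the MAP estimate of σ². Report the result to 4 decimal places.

Sum of squared deviations about the known mean: SS = (6.2−5)² + (9.2−5)² + (1.9−5)² + (10.1−5)² + (2.8−5)² + (5.2−5)² + (5.5−5)² = 59.83.
The Normal likelihood contributes (σ²)^(−n/2) exp(−SS/(2σ²)), so the posterior is Inverse-Gamma(α + n/2, β + SS/2) = Inverse-Gamma(10.5, 33.915).
The mode of Inverse-Gamma(a, b) is b/(a+1) = 33.915/11.5 ≈ 2.9491.

σ̂²_MAP = 2.9491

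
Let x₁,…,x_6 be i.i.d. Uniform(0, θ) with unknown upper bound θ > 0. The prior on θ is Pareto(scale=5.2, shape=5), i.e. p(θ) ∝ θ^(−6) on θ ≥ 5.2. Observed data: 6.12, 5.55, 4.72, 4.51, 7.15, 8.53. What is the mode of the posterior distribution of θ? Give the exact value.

θ̂_MAP = 8.53

The Uniform(0, θ) likelihood is θ^(−n) for θ ≥ max(xᵢ), zero otherwise. Here max(xᵢ) = 8.53.
Posterior ∝ θ^(−6) · θ^(−6) = θ^(−12) on θ ≥ max(5.2, 8.53) = 8.53.
This density is strictly decreasing in θ, so the posterior mode lies at the lower boundary of the support.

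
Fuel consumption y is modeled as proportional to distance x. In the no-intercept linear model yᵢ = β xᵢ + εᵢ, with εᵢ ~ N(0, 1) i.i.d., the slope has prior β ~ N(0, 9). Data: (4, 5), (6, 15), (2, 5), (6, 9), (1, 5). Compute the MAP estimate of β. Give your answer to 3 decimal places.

log p(β | y) = −Σ(yᵢ − βxᵢ)²/(2·1) − β²/(2·9) + const.
Setting the derivative to zero: Σxᵢ(yᵢ − βxᵢ)/1 − β/9 = 0, so β = Σxᵢyᵢ / (Σxᵢ² + σ²/τ²).
Σxᵢyᵢ = 4·5 + 6·15 + 2·5 + 6·9 + 1·5 = 179; Σxᵢ² = 93; σ²/τ² = 1/9.
β̂_MAP = 179 / (93 + 1/9) = 179/(838/9) = 1611/838 ≈ 1.922.

β̂_MAP = 1.922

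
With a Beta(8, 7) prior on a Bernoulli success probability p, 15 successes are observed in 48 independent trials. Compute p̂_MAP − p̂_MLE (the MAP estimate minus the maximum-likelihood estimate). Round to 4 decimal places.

Posterior is Beta(23, 40); MAP = (23−1)/(63−2) = 22/61 ≈ 0.36066.
MLE ignores the prior: p̂_MLE = k/n = 15/48 ≈ 0.31250.
Difference = 22/61 − 15/48 = 47/976 ≈ 0.0482.

MAP − MLE = 0.0482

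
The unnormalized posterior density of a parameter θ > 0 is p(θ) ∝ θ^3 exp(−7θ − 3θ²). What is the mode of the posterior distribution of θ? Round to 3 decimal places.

ℓ'(θ) = 3/θ − 7 − 6θ. Setting this to zero and multiplying by θ: 6θ² + 7θ − 3 = 0.
θ = (−7 + √(7² + 4·6·3)) / (2·6) = (−7 + √121) / 12 = (−7 + 11)/12 = 1/3.
ℓ''(θ) = −3/θ² − 6 < 0, confirming a maximum.

θ̂_MAP = 0.333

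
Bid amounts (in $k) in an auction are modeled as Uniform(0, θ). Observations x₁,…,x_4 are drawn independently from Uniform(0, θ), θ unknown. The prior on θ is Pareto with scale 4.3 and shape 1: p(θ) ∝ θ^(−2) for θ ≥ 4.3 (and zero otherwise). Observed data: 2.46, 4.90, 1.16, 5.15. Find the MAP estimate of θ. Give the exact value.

θ̂_MAP = 5.15

The Uniform(0, θ) likelihood is θ^(−n) for θ ≥ max(xᵢ), zero otherwise. Here max(xᵢ) = 5.15.
Posterior ∝ θ^(−2) · θ^(−4) = θ^(−6) on θ ≥ max(4.3, 5.15) = 5.15.
This density is strictly decreasing in θ, so the posterior mode lies at the lower boundary of the support.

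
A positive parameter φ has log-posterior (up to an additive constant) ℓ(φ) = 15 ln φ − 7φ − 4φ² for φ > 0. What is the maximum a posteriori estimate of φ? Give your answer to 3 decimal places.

φ̂_MAP = 1.000

ℓ'(φ) = 15/φ − 7 − 8φ. Setting this to zero and multiplying by φ: 8φ² + 7φ − 15 = 0.
φ = (−7 + √(7² + 4·8·15)) / (2·8) = (−7 + √529) / 16 = (−7 + 23)/16 = 1.
ℓ''(φ) = −15/φ² − 8 < 0, confirming a maximum.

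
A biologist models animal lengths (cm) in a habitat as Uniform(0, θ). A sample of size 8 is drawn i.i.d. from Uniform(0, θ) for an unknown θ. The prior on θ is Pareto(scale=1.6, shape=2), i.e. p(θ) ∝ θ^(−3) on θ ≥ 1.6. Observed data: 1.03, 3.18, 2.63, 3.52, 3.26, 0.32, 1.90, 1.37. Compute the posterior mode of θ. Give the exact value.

The Uniform(0, θ) likelihood is θ^(−n) for θ ≥ max(xᵢ), zero otherwise. Here max(xᵢ) = 3.52.
Posterior ∝ θ^(−3) · θ^(−8) = θ^(−11) on θ ≥ max(1.6, 3.52) = 3.52.
This density is strictly decreasing in θ, so the posterior mode lies at the lower boundary of the support.

θ̂_MAP = 3.52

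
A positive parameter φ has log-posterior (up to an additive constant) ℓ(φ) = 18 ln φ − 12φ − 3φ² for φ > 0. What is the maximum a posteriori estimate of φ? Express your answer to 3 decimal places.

φ̂_MAP = 1.000

ℓ'(φ) = 18/φ − 12 − 6φ. Setting this to zero and multiplying by φ: 6φ² + 12φ − 18 = 0.
φ = (−12 + √(12² + 4·6·18)) / (2·6) = (−12 + √576) / 12 = (−12 + 24)/12 = 1.
ℓ''(φ) = −18/φ² − 6 < 0, confirming a maximum.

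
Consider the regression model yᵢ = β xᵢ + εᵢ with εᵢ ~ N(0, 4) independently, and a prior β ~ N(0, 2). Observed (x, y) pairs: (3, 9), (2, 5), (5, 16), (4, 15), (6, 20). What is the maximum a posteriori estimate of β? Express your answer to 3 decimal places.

log p(β | y) = −Σ(yᵢ − βxᵢ)²/(2·4) − β²/(2·2) + const.
Setting the derivative to zero: Σxᵢ(yᵢ − βxᵢ)/4 − β/2 = 0, so β = Σxᵢyᵢ / (Σxᵢ² + σ²/τ²).
Σxᵢyᵢ = 3·9 + 2·5 + 5·16 + 4·15 + 6·20 = 297; Σxᵢ² = 90; σ²/τ² = 2.
β̂_MAP = 297 / (90 + 2) = 297/92 ≈ 3.228.

β̂_MAP = 3.228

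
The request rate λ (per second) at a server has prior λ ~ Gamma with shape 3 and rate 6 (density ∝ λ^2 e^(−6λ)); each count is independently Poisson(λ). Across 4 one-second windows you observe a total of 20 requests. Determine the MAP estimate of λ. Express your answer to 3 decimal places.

Σxᵢ = 20, n = 4.
Posterior ∝ λ^2e^(−6λ) · λ^20e^(−4λ) = λ^22e^(−10λ), i.e. Gamma(shape=23, rate=10).
The mode of a Gamma(a, b) with a ≥ 1 (shape–rate) is (a−1)/b = 22/10 ≈ 2.200.

λ̂_MAP = 2.200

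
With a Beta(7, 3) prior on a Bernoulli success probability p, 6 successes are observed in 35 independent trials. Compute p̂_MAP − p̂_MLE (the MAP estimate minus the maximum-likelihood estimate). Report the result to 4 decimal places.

Posterior is Beta(13, 32); MAP = (13−1)/(45−2) = 12/43 ≈ 0.27907.
MLE ignores the prior: p̂_MLE = k/n = 6/35 ≈ 0.17143.
Difference = 12/43 − 6/35 = 162/1505 ≈ 0.1076.

MAP − MLE = 0.1076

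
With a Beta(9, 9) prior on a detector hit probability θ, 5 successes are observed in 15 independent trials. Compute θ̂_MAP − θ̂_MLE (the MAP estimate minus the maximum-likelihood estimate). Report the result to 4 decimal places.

Posterior is Beta(14, 19); MAP = (14−1)/(33−2) = 13/31 ≈ 0.41935.
MLE ignores the prior: θ̂_MLE = k/n = 5/15 ≈ 0.33333.
Difference = 13/31 − 5/15 = 8/93 ≈ 0.0860.

MAP − MLE = 0.0860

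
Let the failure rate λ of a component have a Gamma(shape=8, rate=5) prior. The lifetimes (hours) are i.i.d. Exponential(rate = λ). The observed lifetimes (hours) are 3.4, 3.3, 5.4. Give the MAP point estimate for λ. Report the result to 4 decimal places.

λ̂_MAP = 0.5848

The Exponential(rate=λ) likelihood is ∝ λ^n e^(−λΣtᵢ). Here n = 3 and Σtᵢ = 3.4 + 3.3 + 5.4 = 12.1.
Posterior ∝ λ^7e^(−5λ) · λ^3e^(−12.1λ) = λ^10e^(−17.1λ), i.e. Gamma(11, 17.1).
Mode = (a−1)/b = 10/17.1 ≈ 0.5848.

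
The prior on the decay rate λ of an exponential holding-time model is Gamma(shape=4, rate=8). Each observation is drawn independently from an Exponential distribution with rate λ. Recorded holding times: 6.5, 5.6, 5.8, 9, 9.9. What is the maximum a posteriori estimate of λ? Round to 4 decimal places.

The Exponential(rate=λ) likelihood is ∝ λ^n e^(−λΣtᵢ). Here n = 5 and Σtᵢ = 6.5 + 5.6 + 5.8 + 9 + 9.9 = 36.8.
Posterior ∝ λ^3e^(−8λ) · λ^5e^(−36.8λ) = λ^8e^(−44.8λ), i.e. Gamma(9, 44.8).
Mode = (a−1)/b = 8/44.8 ≈ 0.1786.

λ̂_MAP = 0.1786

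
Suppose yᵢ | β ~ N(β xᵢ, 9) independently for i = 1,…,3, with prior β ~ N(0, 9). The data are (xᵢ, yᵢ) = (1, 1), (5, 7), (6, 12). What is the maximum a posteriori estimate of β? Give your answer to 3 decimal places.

β̂_MAP = 1.714

log p(β | y) = −Σ(yᵢ − βxᵢ)²/(2·9) − β²/(2·9) + const.
Setting the derivative to zero: Σxᵢ(yᵢ − βxᵢ)/9 − β/9 = 0, so β = Σxᵢyᵢ / (Σxᵢ² + σ²/τ²).
Σxᵢyᵢ = 1·1 + 5·7 + 6·12 = 108; Σxᵢ² = 62; σ²/τ² = 1.
β̂_MAP = 108 / (62 + 1) = 108/63 ≈ 1.714.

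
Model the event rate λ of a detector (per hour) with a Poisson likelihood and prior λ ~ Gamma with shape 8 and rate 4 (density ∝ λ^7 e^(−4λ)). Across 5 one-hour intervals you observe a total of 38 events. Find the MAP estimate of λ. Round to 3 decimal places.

λ̂_MAP = 5.000

Σxᵢ = 38, n = 5.
Posterior ∝ λ^7e^(−4λ) · λ^38e^(−5λ) = λ^45e^(−9λ), i.e. Gamma(shape=46, rate=9).
The mode of a Gamma(a, b) with a ≥ 1 (shape–rate) is (a−1)/b = 45/9 ≈ 5.000.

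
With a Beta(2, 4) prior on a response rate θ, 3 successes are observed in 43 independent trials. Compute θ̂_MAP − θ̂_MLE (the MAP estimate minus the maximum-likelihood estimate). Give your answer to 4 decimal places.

Posterior is Beta(5, 44); MAP = (5−1)/(49−2) = 4/47 ≈ 0.08511.
MLE ignores the prior: θ̂_MLE = k/n = 3/43 ≈ 0.06977.
Difference = 4/47 − 3/43 = 31/2021 ≈ 0.0153.

MAP − MLE = 0.0153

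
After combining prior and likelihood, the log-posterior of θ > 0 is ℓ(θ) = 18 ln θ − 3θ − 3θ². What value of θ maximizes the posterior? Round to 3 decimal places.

θ̂_MAP = 1.500

ℓ'(θ) = 18/θ − 3 − 6θ. Setting this to zero and multiplying by θ: 6θ² + 3θ − 18 = 0.
θ = (−3 + √(3² + 4·6·18)) / (2·6) = (−3 + √441) / 12 = (−3 + 21)/12 = 3/2.
ℓ''(θ) = −18/θ² − 6 < 0, confirming a maximum.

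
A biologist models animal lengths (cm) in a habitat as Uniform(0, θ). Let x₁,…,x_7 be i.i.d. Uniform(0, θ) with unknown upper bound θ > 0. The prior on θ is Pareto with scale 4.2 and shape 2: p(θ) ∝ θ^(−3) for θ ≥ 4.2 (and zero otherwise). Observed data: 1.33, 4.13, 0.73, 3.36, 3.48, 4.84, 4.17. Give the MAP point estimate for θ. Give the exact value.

θ̂_MAP = 4.84

The Uniform(0, θ) likelihood is θ^(−n) for θ ≥ max(xᵢ), zero otherwise. Here max(xᵢ) = 4.84.
Posterior ∝ θ^(−3) · θ^(−7) = θ^(−10) on θ ≥ max(4.2, 4.84) = 4.84.
This density is strictly decreasing in θ, so the posterior mode lies at the lower boundary of the support.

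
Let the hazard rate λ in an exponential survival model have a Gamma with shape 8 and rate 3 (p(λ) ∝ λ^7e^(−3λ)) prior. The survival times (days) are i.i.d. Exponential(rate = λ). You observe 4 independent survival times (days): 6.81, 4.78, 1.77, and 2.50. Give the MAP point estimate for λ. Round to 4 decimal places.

λ̂_MAP = 0.5832

The Exponential(rate=λ) likelihood is ∝ λ^n e^(−λΣtᵢ). Here n = 4 and Σtᵢ = 6.81 + 4.78 + 1.77 + 2.50 = 15.86.
Posterior ∝ λ^7e^(−3λ) · λ^4e^(−15.86λ) = λ^11e^(−18.86λ), i.e. Gamma(12, 18.86).
Mode = (a−1)/b = 11/18.86 ≈ 0.5832.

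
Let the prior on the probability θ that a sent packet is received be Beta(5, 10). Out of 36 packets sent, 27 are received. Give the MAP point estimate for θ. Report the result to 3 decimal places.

Prior: Beta(5, 10).
Data: 27 successes in 36 trials. The binomial likelihood contributes θ^27(1−θ)^9, so the posterior is Beta(5+27, 10+9) = Beta(32, 19).
For Beta(a, b) with a, b > 1 the mode is (a−1)/(a+b−2) = 31/49 ≈ 0.633.

θ̂_MAP = 0.633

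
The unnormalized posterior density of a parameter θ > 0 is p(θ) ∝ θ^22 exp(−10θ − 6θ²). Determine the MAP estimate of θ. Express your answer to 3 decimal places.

ℓ'(θ) = 22/θ − 10 − 12θ. Setting this to zero and multiplying by θ: 12θ² + 10θ − 22 = 0.
θ = (−10 + √(10² + 4·12·22)) / (2·12) = (−10 + √1156) / 24 = (−10 + 34)/24 = 1.
ℓ''(θ) = −22/θ² − 12 < 0, confirming a maximum.

θ̂_MAP = 1.000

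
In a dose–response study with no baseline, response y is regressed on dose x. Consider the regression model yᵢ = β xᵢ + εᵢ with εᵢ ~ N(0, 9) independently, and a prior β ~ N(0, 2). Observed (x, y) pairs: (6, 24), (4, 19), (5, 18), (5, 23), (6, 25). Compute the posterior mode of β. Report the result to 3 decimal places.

β̂_MAP = 4.035

log p(β | y) = −Σ(yᵢ − βxᵢ)²/(2·9) − β²/(2·2) + const.
Setting the derivative to zero: Σxᵢ(yᵢ − βxᵢ)/9 − β/2 = 0, so β = Σxᵢyᵢ / (Σxᵢ² + σ²/τ²).
Σxᵢyᵢ = 6·24 + 4·19 + 5·18 + 5·23 + 6·25 = 575; Σxᵢ² = 138; σ²/τ² = 4.5.
β̂_MAP = 575 / (138 + 4.5) = 575/142.5 ≈ 4.035.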